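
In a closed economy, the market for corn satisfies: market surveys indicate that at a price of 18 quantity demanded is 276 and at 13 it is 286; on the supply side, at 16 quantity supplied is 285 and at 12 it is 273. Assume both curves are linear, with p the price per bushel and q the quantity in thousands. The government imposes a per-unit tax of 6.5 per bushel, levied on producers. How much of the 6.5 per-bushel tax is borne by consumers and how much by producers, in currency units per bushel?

Demand slope: (286 − 276)/(13 − 18) = -2, so qd = 312 − 2p.
Supply slope: (273 − 285)/(12 − 16) = 3, so qs = 3p + 237.
Without the tax, 312 − 2p = 3p + 237 gives 5p = 75, so p* = 15 and q* = 282.
With the tax collected from producers, supply shifts: qs = 3(p − 6.5) + 237.
Solving gives q = 274.2 with consumers paying 18.9 and producers receiving 12.4 (the 6.5 wedge).
Burden on consumers: 3.9; on producers: 2.6. (They sum to 6.5.)

Consumers bear 3.9 per bushel; producers bear 2.6 per bushel.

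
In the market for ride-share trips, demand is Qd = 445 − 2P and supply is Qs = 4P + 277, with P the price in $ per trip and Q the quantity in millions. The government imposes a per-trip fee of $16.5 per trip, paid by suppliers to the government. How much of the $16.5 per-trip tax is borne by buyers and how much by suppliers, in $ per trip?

Without the tax, 445 − 2P = 4P + 277 gives 6P = 168, so P* = $28 and Q* = 389.
With the tax collected from suppliers, supply shifts: Qs = 4(P − 16.5) + 277.
Solving gives Q = 367 with buyers paying $39 and suppliers receiving $22.5 (the $16.5 wedge).
Burden on buyers: $11; on suppliers: $5.5. (They sum to $16.5.)

Buyers bear $11 per trip; suppliers bear $5.5 per trip.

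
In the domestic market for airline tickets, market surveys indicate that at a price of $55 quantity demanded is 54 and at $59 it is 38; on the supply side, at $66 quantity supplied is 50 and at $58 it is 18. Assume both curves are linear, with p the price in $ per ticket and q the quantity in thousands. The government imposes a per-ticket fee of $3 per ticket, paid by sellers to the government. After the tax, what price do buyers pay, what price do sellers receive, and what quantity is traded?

Demand slope: (38 − 54)/(59 − 55) = -4, so qd = 274 − 4p.
Supply slope: (18 − 50)/(58 − 66) = 4, so qs = 4p − 214.
Without the tax, 274 − 4p = 4p − 214 gives 8p = 488, so p* = $61 and q* = 30.
With the tax collected from sellers, supply shifts: qs = 4(p − 3) − 214.
Solving gives q = 24 with buyers paying $62.5 and sellers receiving $59.5 (the $3 wedge).
The less price-elastic side of the market bears the larger share of a per-unit tax.

Buyers pay $62.5; sellers receive $59.5; quantity = 24.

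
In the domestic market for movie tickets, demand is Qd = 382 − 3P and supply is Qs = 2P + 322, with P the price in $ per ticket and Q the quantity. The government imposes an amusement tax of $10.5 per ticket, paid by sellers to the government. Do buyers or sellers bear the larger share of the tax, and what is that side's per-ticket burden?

Without the tax, 382 − 3P = 2P + 322 gives 5P = 60, so P* = $12 and Q* = 346.
With the tax collected from sellers, supply shifts: Qs = 2(P − 10.5) + 322.
Solving gives Q = 333.4 with buyers paying $16.2 and sellers receiving $5.7 (the $10.5 wedge).
Per-ticket burden: buyers $4.2, sellers $6.3.
Sellers take the larger share because supply is less price-elastic here (demand slope 3 vs supply slope 2).

Sellers bear the larger share: $6.3 per ticket.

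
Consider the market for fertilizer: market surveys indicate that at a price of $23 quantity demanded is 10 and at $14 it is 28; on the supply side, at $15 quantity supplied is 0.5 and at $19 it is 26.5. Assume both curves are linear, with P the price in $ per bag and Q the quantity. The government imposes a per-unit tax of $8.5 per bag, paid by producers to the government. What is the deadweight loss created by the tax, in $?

Demand slope: (28 − 10)/(14 − 23) = -2, so Qd = 56 − 2P.
Supply slope: (26.5 − 0.5)/(19 − 15) = 6.5, so Qs = 6.5P − 97.
Before the tax: set 56 − 2P = 6.5P − 97 → P* = $18, Q* = 20.
With the tax collected from producers, supply shifts: Qs = 6.5(P − 8.5) − 97.
New equilibrium: buyers pay $24.5, producers receive $16, Q = 7. (Wedge: Pb − Ps = 8.5.)
Quantity falls by |ΔQ| = |20 − 7| = 13.
DWL = ½ · t · |ΔQ| = ½ · 8.5 · 13 = $55.25.

Deadweight loss = $55.25.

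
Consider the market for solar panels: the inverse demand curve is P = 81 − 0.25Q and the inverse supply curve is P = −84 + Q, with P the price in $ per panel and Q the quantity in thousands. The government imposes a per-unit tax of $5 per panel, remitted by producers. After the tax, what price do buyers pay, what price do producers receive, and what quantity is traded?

Buyers pay $49; producers receive $44; quantity = 128.

Inverting to Q(P) form: Qd = 324 − 4P; Qs = P + 84.
Before the tax: set 324 − 4P = P + 84 → P* = $48, Q* = 132.
With the tax collected from producers, supply shifts: Qs = (P − 5) + 84.
New equilibrium: buyers pay $49, producers receive $44, Q = 128. (Wedge: Pb − Ps = 5.)
The less price-elastic side of the market bears the larger share of a per-unit tax.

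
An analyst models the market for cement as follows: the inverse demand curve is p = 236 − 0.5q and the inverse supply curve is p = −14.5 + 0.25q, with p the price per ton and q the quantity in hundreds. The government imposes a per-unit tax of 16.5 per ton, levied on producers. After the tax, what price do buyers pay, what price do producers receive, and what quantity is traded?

Buyers pay 80; producers receive 63.5; quantity = 312.

Inverting to q(p) form: qd = 472 − 2p; qs = 4p + 58.
Before the tax: set 472 − 2p = 4p + 58 → p* = 69, q* = 334.
With the tax collected from producers, supply shifts: qs = 4(p − 16.5) + 58.
New equilibrium: buyers pay 80, producers receive 63.5, q = 312. (Wedge: pb − ps = 16.5.)
The less price-elastic side of the market bears the larger share of a per-unit tax.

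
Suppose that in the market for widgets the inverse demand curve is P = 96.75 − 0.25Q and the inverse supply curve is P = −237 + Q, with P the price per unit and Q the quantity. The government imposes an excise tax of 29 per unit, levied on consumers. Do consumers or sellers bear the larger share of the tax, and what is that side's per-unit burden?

Sellers bear the larger share: 23.2 per unit.

Rewrite in direct form: Qd = 387 − 4P and Qs = P + 237.
Without the tax, 387 − 4P = P + 237 gives 5P = 150, so P* = 30 and Q* = 267.
With the tax collected from consumers, demand (in seller-price terms) shifts: Qd = 387 − 4(P + 29).
New equilibrium: consumers pay 35.8, sellers receive 6.8, Q = 243.8. (Wedge: Pb − Ps = 29.)
Per-unit burden: consumers 5.8, sellers 23.2.
Sellers take the larger share because supply is less price-elastic here (demand slope 4 vs supply slope 1).
The less price-elastic side of the market bears the larger share of a per-unit tax.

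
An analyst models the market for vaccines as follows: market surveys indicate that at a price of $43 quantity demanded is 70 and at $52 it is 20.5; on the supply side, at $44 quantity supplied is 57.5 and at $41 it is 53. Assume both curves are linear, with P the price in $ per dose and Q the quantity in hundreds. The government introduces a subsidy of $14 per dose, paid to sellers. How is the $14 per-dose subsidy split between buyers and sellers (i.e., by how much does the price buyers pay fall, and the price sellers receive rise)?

Demand slope: (20.5 − 70)/(52 − 43) = -5.5, so Qd = 306.5 − 5.5P.
Supply slope: (53 − 57.5)/(41 − 44) = 1.5, so Qs = 1.5P − 8.5.
Before the subsidy: set 306.5 − 5.5P = 1.5P − 8.5 → P* = $45, Q* = 59.
With a per-unit subsidy paid to sellers, each receives P + 14 per unit sold, so supply becomes Qs = 1.5(P + 14) − 8.5.
Solving gives Q = 75.5 with buyers paying $42 and sellers receiving $56 (the $14 wedge).
Gain to buyers: $3; to sellers: $11. (They sum to $14.)

Buyers gain $3 per dose; sellers gain $11 per dose.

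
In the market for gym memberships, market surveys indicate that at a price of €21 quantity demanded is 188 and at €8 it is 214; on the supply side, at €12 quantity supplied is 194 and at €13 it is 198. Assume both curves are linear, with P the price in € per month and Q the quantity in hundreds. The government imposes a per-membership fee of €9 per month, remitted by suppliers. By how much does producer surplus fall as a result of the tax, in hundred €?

Demand slope: (214 − 188)/(8 − 21) = -2, so Qd = 230 − 2P.
Supply slope: (198 − 194)/(13 − 12) = 4, so Qs = 4P + 146.
Without the tax, 230 − 2P = 4P + 146 gives 6P = 84, so P* = €14 and Q* = 202.
With the tax collected from suppliers, supply shifts: Qs = 4(P − 9) + 146.
Solving gives Q = 190 with consumers paying €20 and suppliers receiving €11 (the €9 wedge).
ΔPS is the trapezoid between Q = 190 and Q = 202 of height €3: ½ · (202 + 190) · 3 = €588.

Producer surplus falls by €588 hundred.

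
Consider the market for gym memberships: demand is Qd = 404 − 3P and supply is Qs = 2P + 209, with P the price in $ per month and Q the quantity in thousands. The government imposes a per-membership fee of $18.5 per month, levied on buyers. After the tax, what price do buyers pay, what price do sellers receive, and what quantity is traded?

Buyers pay $46.4; sellers receive $27.9; quantity = 264.8.

Before the tax: set 404 − 3P = 2P + 209 → P* = $39, Q* = 287.
With the tax collected from buyers, demand (in seller-price terms) shifts: Qd = 404 − 3(P + 18.5).
New equilibrium: buyers pay $46.4, sellers receive $27.9, Q = 264.8. (Wedge: Pb − Ps = 18.5.)
The less price-elastic side of the market bears the larger share of a per-unit tax.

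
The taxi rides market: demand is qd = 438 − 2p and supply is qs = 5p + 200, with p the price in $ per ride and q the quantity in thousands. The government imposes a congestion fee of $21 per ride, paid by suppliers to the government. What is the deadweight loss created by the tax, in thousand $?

Without the tax, 438 − 2p = 5p + 200 gives 7p = 238, so p* = $34 and q* = 370.
With the tax collected from suppliers, supply shifts: qs = 5(p − 21) + 200.
Solving gives q = 340 with buyers paying $49 and suppliers receiving $28 (the $21 wedge).
Quantity falls by |ΔQ| = |370 − 340| = 30.
DWL = ½ · t · |ΔQ| = ½ · 21 · 30 = $315.

Deadweight loss = $315 thousand.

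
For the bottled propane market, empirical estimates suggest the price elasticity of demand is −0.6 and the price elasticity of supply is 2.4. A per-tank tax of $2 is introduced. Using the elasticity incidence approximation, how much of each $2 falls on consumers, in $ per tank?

Incidence ratio: consumers' share ≈ εs / (εs + |εd|) = 2.4 / (2.4 + 0.6) = 0.8.
So consumers bear ≈ 0.8 × $2 = $1.6; sellers bear $0.4.

Consumers bear ≈ $1.6 per tank.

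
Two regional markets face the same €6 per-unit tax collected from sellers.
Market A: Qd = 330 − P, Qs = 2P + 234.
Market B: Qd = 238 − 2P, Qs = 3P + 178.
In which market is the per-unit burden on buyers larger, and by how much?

Market A: pre-tax P* = €32, Q* = 298; post-tax Q = 294; per-unit burden on buyers = €4.
Market B: pre-tax P* = €12, Q* = 214; post-tax Q = 206.8; per-unit burden on buyers = €3.6.
Difference: €4 vs €3.6 → market A is larger by €0.4.

Market A, by €0.4.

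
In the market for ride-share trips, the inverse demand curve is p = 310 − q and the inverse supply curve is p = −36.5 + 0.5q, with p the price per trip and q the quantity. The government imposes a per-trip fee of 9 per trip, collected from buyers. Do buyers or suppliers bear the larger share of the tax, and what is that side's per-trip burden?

Buyers bear the larger share: 6 per trip.

Inverting to q(p) form: qd = 310 − p; qs = 2p + 73.
Before the tax: set 310 − p = 2p + 73 → p* = 79, q* = 231.
With the tax collected from buyers, demand (in seller-price terms) shifts: qd = 310 − (p + 9).
New equilibrium: buyers pay 85, suppliers receive 76, q = 225. (Wedge: pb − ps = 9.)
Per-trip burden: buyers 6, suppliers 3.
Buyers take the larger share because demand is less price-elastic here (demand slope 1 vs supply slope 2).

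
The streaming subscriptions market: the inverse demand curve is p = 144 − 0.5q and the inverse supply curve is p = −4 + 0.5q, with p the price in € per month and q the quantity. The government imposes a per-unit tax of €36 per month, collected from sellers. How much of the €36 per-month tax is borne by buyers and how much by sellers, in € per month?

Inverting to q(p) form: qd = 288 − 2p; qs = 2p + 8.
Without the tax, 288 − 2p = 2p + 8 gives 4p = 280, so p* = €70 and q* = 148.
With the tax collected from sellers, supply shifts: qs = 2(p − 36) + 8.
Solving gives q = 112 with buyers paying €88 and sellers receiving €52 (the €36 wedge).
Burden on buyers: €18; on sellers: €18. (They sum to €36.)
The less price-elastic side of the market bears the larger share of a per-unit tax.

Buyers bear €18 per month; sellers bear €18 per month.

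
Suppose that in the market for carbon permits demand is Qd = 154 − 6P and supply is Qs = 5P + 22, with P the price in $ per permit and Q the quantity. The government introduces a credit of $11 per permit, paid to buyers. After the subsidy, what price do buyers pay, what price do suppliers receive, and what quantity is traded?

Before the subsidy: set 154 − 6P = 5P + 22 → P* = $12, Q* = 82.
With a per-unit subsidy paid to buyers, each effectively pays P − 11, so demand becomes Qd = 154 − 6(P − 11).
New equilibrium: buyers pay $7, suppliers receive $18, Q = 112. (Wedge: Pb − Ps = −11.)

Buyers pay $7; suppliers receive $18; quantity = 112.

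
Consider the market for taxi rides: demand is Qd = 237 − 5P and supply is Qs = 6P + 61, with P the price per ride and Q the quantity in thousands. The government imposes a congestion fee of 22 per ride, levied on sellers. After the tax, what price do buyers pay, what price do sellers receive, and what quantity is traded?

Buyers pay 28; sellers receive 6; quantity = 97.

Before the tax: set 237 − 5P = 6P + 61 → P* = 16, Q* = 157.
With the tax collected from sellers, supply shifts: Qs = 6(P − 22) + 61.
New equilibrium: buyers pay 28, sellers receive 6, Q = 97. (Wedge: Pb − Ps = 22.)
The less price-elastic side of the market bears the larger share of a per-unit tax.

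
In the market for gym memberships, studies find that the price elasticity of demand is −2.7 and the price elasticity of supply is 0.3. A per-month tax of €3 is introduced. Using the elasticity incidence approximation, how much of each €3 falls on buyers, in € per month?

Incidence ratio: buyers' share ≈ εs / (εs + |εd|) = 0.3 / (0.3 + 2.7) = 0.1.
So buyers bear ≈ 0.1 × €3 = €0.3; producers bear €2.7.

Buyers bear ≈ €0.3 per month.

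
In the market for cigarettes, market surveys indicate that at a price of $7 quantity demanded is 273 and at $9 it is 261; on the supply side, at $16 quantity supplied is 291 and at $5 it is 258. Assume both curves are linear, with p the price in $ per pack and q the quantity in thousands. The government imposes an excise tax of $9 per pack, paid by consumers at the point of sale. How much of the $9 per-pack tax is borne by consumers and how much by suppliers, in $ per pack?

Demand slope: (261 − 273)/(9 − 7) = -6, so qd = 315 − 6p.
Supply slope: (258 − 291)/(5 − 16) = 3, so qs = 3p + 243.
Without the tax, 315 − 6p = 3p + 243 gives 9p = 72, so p* = $8 and q* = 267.
With the tax collected from consumers, demand (in seller-price terms) shifts: qd = 315 − 6(p + 9).
Solving gives q = 249 with consumers paying $11 and suppliers receiving $2 (the $9 wedge).
Burden on consumers: $3; on suppliers: $6. (They sum to $9.)
The less price-elastic side of the market bears the larger share of a per-unit tax.

Consumers bear $3 per pack; suppliers bear $6 per pack.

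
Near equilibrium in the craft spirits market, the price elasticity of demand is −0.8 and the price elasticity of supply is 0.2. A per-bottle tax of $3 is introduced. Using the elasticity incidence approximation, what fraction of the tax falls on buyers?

Buyers' share ≈ 0.2.

Incidence ratio: buyers' share ≈ εs / (εs + |εd|) = 0.2 / (0.2 + 0.8) = 0.2.
Supply is the less elastic side, so buyers bear the smaller share.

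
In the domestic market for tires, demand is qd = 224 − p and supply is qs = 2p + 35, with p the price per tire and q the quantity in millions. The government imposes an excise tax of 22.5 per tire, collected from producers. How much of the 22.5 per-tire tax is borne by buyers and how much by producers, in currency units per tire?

Before the tax: set 224 − p = 2p + 35 → p* = 63, q* = 161.
With the tax collected from producers, supply shifts: qs = 2(p − 22.5) + 35.
Solving gives q = 146 with buyers paying 78 and producers receiving 55.5 (the 22.5 wedge).
Burden on buyers: 15; on producers: 7.5. (They sum to 22.5.)
The less price-elastic side of the market bears the larger share of a per-unit tax.

Buyers bear 15 per tire; producers bear 7.5 per tire.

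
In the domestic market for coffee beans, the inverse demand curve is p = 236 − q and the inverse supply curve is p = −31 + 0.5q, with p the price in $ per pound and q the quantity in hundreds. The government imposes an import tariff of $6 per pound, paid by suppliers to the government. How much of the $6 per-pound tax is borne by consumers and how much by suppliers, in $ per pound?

Consumers bear $4 per pound; suppliers bear $2 per pound.

Inverting to q(p) form: qd = 236 − p; qs = 2p + 62.
Without the tax, 236 − p = 2p + 62 gives 3p = 174, so p* = $58 and q* = 178.
With the tax collected from suppliers, supply shifts: qs = 2(p − 6) + 62.
New equilibrium: consumers pay $62, suppliers receive $56, q = 174. (Wedge: pb − ps = 6.)
Burden on consumers: $4; on suppliers: $2. (They sum to $6.)
The less price-elastic side of the market bears the larger share of a per-unit tax.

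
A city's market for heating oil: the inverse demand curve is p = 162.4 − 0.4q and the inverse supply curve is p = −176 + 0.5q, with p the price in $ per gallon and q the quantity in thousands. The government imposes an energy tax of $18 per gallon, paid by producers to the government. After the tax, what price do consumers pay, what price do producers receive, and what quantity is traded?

Consumers pay $20; producers receive $2; quantity = 356.

Rewrite in direct form: qd = 406 − 2.5p and qs = 2p + 352.
Without the tax, 406 − 2.5p = 2p + 352 gives 4.5p = 54, so p* = $12 and q* = 376.
With the tax collected from producers, supply shifts: qs = 2(p − 18) + 352.
New equilibrium: consumers pay $20, producers receive $2, q = 356. (Wedge: pb − ps = 18.)
The less price-elastic side of the market bears the larger share of a per-unit tax.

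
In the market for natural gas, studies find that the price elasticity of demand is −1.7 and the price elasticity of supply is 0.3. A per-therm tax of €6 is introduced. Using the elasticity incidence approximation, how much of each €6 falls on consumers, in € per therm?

Incidence ratio: consumers' share ≈ εs / (εs + |εd|) = 0.3 / (0.3 + 1.7) = 0.15.
So consumers bear ≈ 0.15 × €6 = €0.9; producers bear €5.1.

Consumers bear ≈ €0.9 per therm.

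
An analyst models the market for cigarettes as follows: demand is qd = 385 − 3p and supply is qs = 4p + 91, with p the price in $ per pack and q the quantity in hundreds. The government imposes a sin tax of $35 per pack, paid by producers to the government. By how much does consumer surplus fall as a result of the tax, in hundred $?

Without the tax, 385 − 3p = 4p + 91 gives 7p = 294, so p* = $42 and q* = 259.
With the tax collected from producers, supply shifts: qs = 4(p − 35) + 91.
New equilibrium: buyers pay $62, producers receive $27, q = 199. (Wedge: pb − ps = 35.)
ΔCS is the trapezoid between Q = 199 and Q = 259 of height $20: ½ · (259 + 199) · 20 = $4580.

Consumer surplus falls by $4580 hundred.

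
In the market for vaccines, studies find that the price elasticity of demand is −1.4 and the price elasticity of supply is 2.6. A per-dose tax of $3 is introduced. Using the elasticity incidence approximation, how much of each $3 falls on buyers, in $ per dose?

Buyers bear ≈ $1.95 per dose.

Incidence ratio: buyers' share ≈ εs / (εs + |εd|) = 2.6 / (2.6 + 1.4) = 0.65.
So buyers bear ≈ 0.65 × $3 = $1.95; producers bear $1.05.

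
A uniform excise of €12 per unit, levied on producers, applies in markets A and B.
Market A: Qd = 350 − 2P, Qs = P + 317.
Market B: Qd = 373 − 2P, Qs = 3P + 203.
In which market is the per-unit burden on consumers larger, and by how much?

Market A: pre-tax P* = €11, Q* = 328; post-tax Q = 320; per-unit burden on consumers = €4.
Market B: pre-tax P* = €34, Q* = 305; post-tax Q = 290.6; per-unit burden on consumers = €7.2.
Difference: €4 vs €7.2 → market B is larger by €3.2.

Market B, by €3.2.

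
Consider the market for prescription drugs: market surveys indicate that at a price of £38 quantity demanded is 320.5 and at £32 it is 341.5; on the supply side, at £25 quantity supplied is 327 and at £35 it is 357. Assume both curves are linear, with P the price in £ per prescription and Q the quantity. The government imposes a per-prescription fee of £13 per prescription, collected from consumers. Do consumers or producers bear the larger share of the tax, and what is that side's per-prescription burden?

Producers bear the larger share: £7 per prescription.

Demand slope: (341.5 − 320.5)/(32 − 38) = -3.5, so Qd = 453.5 − 3.5P.
Supply slope: (357 − 327)/(35 − 25) = 3, so Qs = 3P + 252.
Before the tax: set 453.5 − 3.5P = 3P + 252 → P* = £31, Q* = 345.
With the tax collected from consumers, demand (in seller-price terms) shifts: Qd = 453.5 − 3.5(P + 13).
Solving gives Q = 324 with consumers paying £37 and producers receiving £24 (the £13 wedge).
Per-prescription burden: consumers £6, producers £7.
Producers take the larger share because supply is less price-elastic here (demand slope 3.5 vs supply slope 3).
The less price-elastic side of the market bears the larger share of a per-unit tax.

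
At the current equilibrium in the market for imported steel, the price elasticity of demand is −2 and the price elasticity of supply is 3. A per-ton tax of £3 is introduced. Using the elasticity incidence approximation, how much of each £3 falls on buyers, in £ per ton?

Buyers bear ≈ £1.8 per ton.

Incidence ratio: buyers' share ≈ εs / (εs + |εd|) = 3 / (3 + 2) = 0.6.
So buyers bear ≈ 0.6 × £3 = £1.8; suppliers bear £1.2.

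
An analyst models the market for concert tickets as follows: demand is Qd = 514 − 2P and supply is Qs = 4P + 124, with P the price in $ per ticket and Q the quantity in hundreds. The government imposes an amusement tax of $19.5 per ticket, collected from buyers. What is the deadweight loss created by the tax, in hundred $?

Deadweight loss = $253.5 hundred.

Before the tax: set 514 − 2P = 4P + 124 → P* = $65, Q* = 384.
With the tax collected from buyers, demand (in seller-price terms) shifts: Qd = 514 − 2(P + 19.5).
Solving gives Q = 358 with buyers paying $78 and sellers receiving $58.5 (the $19.5 wedge).
Quantity falls by |ΔQ| = |384 − 358| = 26.
DWL = ½ · t · |ΔQ| = ½ · 19.5 · 26 = $253.5.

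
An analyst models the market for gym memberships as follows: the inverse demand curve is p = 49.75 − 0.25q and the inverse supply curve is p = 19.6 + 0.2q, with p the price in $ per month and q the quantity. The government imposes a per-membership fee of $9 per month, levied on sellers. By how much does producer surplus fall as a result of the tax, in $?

Producer surplus falls by $228.

Rewrite in direct form: qd = 199 − 4p and qs = 5p − 98.
Without the tax, 199 − 4p = 5p − 98 gives 9p = 297, so p* = $33 and q* = 67.
With the tax collected from sellers, supply shifts: qs = 5(p − 9) − 98.
Solving gives q = 47 with consumers paying $38 and sellers receiving $29 (the $9 wedge).
ΔPS is the trapezoid between Q = 47 and Q = 67 of height $4: ½ · (67 + 47) · 4 = $228.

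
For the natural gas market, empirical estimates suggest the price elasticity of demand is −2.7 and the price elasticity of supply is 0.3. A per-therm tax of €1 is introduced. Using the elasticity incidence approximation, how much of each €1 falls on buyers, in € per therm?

Incidence ratio: buyers' share ≈ εs / (εs + |εd|) = 0.3 / (0.3 + 2.7) = 0.1.
So buyers bear ≈ 0.1 × €1 = €0.1; producers bear €0.9.

Buyers bear ≈ €0.1 per therm.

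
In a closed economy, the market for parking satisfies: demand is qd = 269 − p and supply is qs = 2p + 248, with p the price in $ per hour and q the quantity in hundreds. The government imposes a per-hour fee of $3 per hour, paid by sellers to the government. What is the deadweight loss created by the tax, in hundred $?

Deadweight loss = $3 hundred.

Before the tax: set 269 − p = 2p + 248 → p* = $7, q* = 262.
With the tax collected from sellers, supply shifts: qs = 2(p − 3) + 248.
New equilibrium: consumers pay $9, sellers receive $6, q = 260. (Wedge: pb − ps = 3.)
Quantity falls by |ΔQ| = |262 − 260| = 2.
DWL = ½ · t · |ΔQ| = ½ · 3 · 2 = $3.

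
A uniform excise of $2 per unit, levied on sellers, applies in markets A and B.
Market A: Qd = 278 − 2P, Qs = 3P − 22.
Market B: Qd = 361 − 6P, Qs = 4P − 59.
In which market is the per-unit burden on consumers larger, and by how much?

Market A: pre-tax P* = $60, Q* = 158; post-tax Q = 155.6; per-unit burden on consumers = $1.2.
Market B: pre-tax P* = $42, Q* = 109; post-tax Q = 104.2; per-unit burden on consumers = $0.8.
Difference: $1.2 vs $0.8 → market A is larger by $0.4.

Market A, by $0.4.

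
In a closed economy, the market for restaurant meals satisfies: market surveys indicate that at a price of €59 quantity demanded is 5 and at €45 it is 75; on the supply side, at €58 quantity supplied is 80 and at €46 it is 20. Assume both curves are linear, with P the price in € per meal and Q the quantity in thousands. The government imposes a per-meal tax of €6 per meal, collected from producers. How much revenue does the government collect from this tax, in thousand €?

Demand slope: (75 − 5)/(45 − 59) = -5, so Qd = 300 − 5P.
Supply slope: (20 − 80)/(46 − 58) = 5, so Qs = 5P − 210.
Without the tax, 300 − 5P = 5P − 210 gives 10P = 510, so P* = €51 and Q* = 45.
With the tax collected from producers, supply shifts: Qs = 5(P − 6) − 210.
Solving gives Q = 30 with buyers paying €54 and producers receiving €48 (the €6 wedge).
Revenue = t · Q = 6 · 30 = €180.

Tax revenue = €180 thousand.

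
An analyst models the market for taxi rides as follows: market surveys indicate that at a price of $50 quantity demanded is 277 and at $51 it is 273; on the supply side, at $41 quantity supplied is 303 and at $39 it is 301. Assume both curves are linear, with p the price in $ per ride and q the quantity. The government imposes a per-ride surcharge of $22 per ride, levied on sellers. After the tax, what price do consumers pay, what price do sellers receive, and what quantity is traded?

Consumers pay $47.4; sellers receive $25.4; quantity = 287.4.

Demand slope: (273 − 277)/(51 − 50) = -4, so qd = 477 − 4p.
Supply slope: (301 − 303)/(39 − 41) = 1, so qs = p + 262.
Before the tax: set 477 − 4p = p + 262 → p* = $43, q* = 305.
With the tax collected from sellers, supply shifts: qs = (p − 22) + 262.
New equilibrium: consumers pay $47.4, sellers receive $25.4, q = 287.4. (Wedge: pb − ps = 22.)
The less price-elastic side of the market bears the larger share of a per-unit tax.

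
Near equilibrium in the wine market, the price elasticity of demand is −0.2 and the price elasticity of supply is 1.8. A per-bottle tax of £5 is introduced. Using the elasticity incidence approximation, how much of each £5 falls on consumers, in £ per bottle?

Incidence ratio: consumers' share ≈ εs / (εs + |εd|) = 1.8 / (1.8 + 0.2) = 0.9.
So consumers bear ≈ 0.9 × £5 = £4.5; suppliers bear £0.5.

Consumers bear ≈ £4.5 per bottle.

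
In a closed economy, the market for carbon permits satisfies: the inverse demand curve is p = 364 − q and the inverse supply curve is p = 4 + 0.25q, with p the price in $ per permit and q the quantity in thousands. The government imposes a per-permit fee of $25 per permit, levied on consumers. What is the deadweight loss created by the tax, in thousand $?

Inverting to q(p) form: qd = 364 − p; qs = 4p − 16.
Before the tax: set 364 − p = 4p − 16 → p* = $76, q* = 288.
With the tax collected from consumers, demand (in seller-price terms) shifts: qd = 364 − (p + 25).
New equilibrium: consumers pay $96, producers receive $71, q = 268. (Wedge: pb − ps = 25.)
Quantity falls by |ΔQ| = |288 − 268| = 20.
DWL = ½ · t · |ΔQ| = ½ · 25 · 20 = $250.

Deadweight loss = $250 thousand.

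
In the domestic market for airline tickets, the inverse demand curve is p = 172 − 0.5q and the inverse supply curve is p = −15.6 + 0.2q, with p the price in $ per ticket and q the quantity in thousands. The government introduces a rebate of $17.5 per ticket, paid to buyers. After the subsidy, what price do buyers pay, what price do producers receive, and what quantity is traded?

Rewrite in direct form: qd = 344 − 2p and qs = 5p + 78.
Before the subsidy: set 344 − 2p = 5p + 78 → p* = $38, q* = 268.
With a per-unit subsidy paid to buyers, each effectively pays p − 17.5, so demand becomes qd = 344 − 2(p − 17.5).
Solving gives q = 293 with buyers paying $25.5 and producers receiving $43 (the $17.5 wedge).

Buyers pay $25.5; producers receive $43; quantity = 293.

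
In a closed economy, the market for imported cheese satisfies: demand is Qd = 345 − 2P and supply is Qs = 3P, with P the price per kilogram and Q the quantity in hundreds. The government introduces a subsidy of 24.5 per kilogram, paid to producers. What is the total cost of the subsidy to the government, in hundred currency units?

Without the subsidy, 345 − 2P = 3P gives 5P = 345, so P* = 69 and Q* = 207.
With a per-unit subsidy paid to producers, each receives P + 24.5 per unit sold, so supply becomes Qs = 3(P + 24.5).
Solving gives Q = 236.4 with consumers paying 54.3 and producers receiving 78.8 (the 24.5 wedge).
Outlay = t · Q = 24.5 · 236.4 = 5791.8.

Government outlay = 5791.8 hundred.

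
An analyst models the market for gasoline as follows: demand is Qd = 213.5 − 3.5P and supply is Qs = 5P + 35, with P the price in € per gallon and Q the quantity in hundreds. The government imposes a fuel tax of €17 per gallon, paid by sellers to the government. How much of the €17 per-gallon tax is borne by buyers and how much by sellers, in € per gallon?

Buyers bear €10 per gallon; sellers bear €7 per gallon.

Before the tax: set 213.5 − 3.5P = 5P + 35 → P* = €21, Q* = 140.
With the tax collected from sellers, supply shifts: Qs = 5(P − 17) + 35.
Solving gives Q = 105 with buyers paying €31 and sellers receiving €14 (the €17 wedge).
Burden on buyers: €10; on sellers: €7. (They sum to €17.)
The less price-elastic side of the market bears the larger share of a per-unit tax.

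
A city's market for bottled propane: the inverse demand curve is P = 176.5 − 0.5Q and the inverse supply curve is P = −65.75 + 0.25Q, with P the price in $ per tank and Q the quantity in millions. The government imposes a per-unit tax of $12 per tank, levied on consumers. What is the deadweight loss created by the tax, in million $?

Deadweight loss = $96 million.

Rewrite in direct form: Qd = 353 − 2P and Qs = 4P + 263.
Before the tax: set 353 − 2P = 4P + 263 → P* = $15, Q* = 323.
With the tax collected from consumers, demand (in seller-price terms) shifts: Qd = 353 − 2(P + 12).
Solving gives Q = 307 with consumers paying $23 and suppliers receiving $11 (the $12 wedge).
Quantity falls by |ΔQ| = |323 − 307| = 16.
DWL = ½ · t · |ΔQ| = ½ · 12 · 16 = $96.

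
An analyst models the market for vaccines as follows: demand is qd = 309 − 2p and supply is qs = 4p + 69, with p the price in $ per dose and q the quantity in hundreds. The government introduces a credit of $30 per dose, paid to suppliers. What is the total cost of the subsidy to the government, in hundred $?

Without the subsidy, 309 − 2p = 4p + 69 gives 6p = 240, so p* = $40 and q* = 229.
With a per-unit subsidy paid to suppliers, each receives p + 30 per unit sold, so supply becomes qs = 4(p + 30) + 69.
Solving gives q = 269 with consumers paying $20 and suppliers receiving $50 (the $30 wedge).
Outlay = t · Q = 30 · 269 = $8070.

Government outlay = $8070 hundred.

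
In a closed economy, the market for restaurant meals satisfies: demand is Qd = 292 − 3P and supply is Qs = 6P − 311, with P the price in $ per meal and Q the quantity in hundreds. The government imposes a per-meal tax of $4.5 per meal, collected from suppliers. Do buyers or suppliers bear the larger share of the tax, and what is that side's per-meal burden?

Buyers bear the larger share: $3 per meal.

Without the tax, 292 − 3P = 6P − 311 gives 9P = 603, so P* = $67 and Q* = 91.
With the tax collected from suppliers, supply shifts: Qs = 6(P − 4.5) − 311.
New equilibrium: buyers pay $70, suppliers receive $65.5, Q = 82. (Wedge: Pb − Ps = 4.5.)
Per-meal burden: buyers $3, suppliers $1.5.
Buyers take the larger share because demand is less price-elastic here (demand slope 3 vs supply slope 6).
The less price-elastic side of the market bears the larger share of a per-unit tax.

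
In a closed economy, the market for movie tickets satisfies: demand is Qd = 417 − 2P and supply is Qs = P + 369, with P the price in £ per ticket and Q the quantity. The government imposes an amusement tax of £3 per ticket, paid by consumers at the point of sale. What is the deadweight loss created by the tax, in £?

Deadweight loss = £3.

Without the tax, 417 − 2P = P + 369 gives 3P = 48, so P* = £16 and Q* = 385.
With the tax collected from consumers, demand (in seller-price terms) shifts: Qd = 417 − 2(P + 3).
Solving gives Q = 383 with consumers paying £17 and suppliers receiving £14 (the £3 wedge).
Quantity falls by |ΔQ| = |385 − 383| = 2.
DWL = ½ · t · |ΔQ| = ½ · 3 · 2 = £3.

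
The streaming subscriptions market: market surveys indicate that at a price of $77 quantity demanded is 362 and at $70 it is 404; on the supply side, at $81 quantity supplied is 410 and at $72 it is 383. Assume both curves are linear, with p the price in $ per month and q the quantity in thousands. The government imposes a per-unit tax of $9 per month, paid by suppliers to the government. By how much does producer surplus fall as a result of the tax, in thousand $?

Producer surplus falls by $2262 thousand.

Demand slope: (404 − 362)/(70 − 77) = -6, so qd = 824 − 6p.
Supply slope: (383 − 410)/(72 − 81) = 3, so qs = 3p + 167.
Without the tax, 824 − 6p = 3p + 167 gives 9p = 657, so p* = $73 and q* = 386.
With the tax collected from suppliers, supply shifts: qs = 3(p − 9) + 167.
New equilibrium: buyers pay $76, suppliers receive $67, q = 368. (Wedge: pb − ps = 9.)
ΔPS is the trapezoid between Q = 368 and Q = 386 of height $6: ½ · (386 + 368) · 6 = $2262.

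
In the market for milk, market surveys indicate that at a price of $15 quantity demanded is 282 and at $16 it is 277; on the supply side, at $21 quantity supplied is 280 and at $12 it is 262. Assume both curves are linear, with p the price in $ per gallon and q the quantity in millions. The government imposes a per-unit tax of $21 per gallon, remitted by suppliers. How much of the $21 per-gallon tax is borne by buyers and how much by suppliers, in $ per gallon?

Demand slope: (277 − 282)/(16 − 15) = -5, so qd = 357 − 5p.
Supply slope: (262 − 280)/(12 − 21) = 2, so qs = 2p + 238.
Before the tax: set 357 − 5p = 2p + 238 → p* = $17, q* = 272.
With the tax collected from suppliers, supply shifts: qs = 2(p − 21) + 238.
Solving gives q = 242 with buyers paying $23 and suppliers receiving $2 (the $21 wedge).
Burden on buyers: $6; on suppliers: $15. (They sum to $21.)
The less price-elastic side of the market bears the larger share of a per-unit tax.

Buyers bear $6 per gallon; suppliers bear $15 per gallon.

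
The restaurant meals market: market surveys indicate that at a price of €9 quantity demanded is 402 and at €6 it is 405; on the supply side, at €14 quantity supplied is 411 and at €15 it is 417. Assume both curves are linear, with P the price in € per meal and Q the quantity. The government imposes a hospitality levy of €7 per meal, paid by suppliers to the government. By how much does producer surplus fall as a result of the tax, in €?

Demand slope: (405 − 402)/(6 − 9) = -1, so Qd = 411 − P.
Supply slope: (417 − 411)/(15 − 14) = 6, so Qs = 6P + 327.
Without the tax, 411 − P = 6P + 327 gives 7P = 84, so P* = €12 and Q* = 399.
With the tax collected from suppliers, supply shifts: Qs = 6(P − 7) + 327.
Solving gives Q = 393 with buyers paying €18 and suppliers receiving €11 (the €7 wedge).
ΔPS is the trapezoid between Q = 393 and Q = 399 of height €1: ½ · (399 + 393) · 1 = €396.

Producer surplus falls by €396.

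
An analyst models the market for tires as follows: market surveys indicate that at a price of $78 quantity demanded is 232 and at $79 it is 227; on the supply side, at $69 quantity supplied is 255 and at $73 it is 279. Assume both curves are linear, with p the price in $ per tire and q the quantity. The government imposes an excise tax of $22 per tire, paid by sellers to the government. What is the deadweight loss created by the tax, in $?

Demand slope: (227 − 232)/(79 − 78) = -5, so qd = 622 − 5p.
Supply slope: (279 − 255)/(73 − 69) = 6, so qs = 6p − 159.
Without the tax, 622 − 5p = 6p − 159 gives 11p = 781, so p* = $71 and q* = 267.
With the tax collected from sellers, supply shifts: qs = 6(p − 22) − 159.
New equilibrium: buyers pay $83, sellers receive $61, q = 207. (Wedge: pb − ps = 22.)
Quantity falls by |ΔQ| = |267 − 207| = 60.
DWL = ½ · t · |ΔQ| = ½ · 22 · 60 = $660.

Deadweight loss = $660.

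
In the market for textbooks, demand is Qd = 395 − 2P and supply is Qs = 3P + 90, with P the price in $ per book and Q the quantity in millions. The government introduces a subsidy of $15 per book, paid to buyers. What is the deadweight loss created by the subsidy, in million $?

Without the subsidy, 395 − 2P = 3P + 90 gives 5P = 305, so P* = $61 and Q* = 273.
With a per-unit subsidy paid to buyers, each effectively pays P − 15, so demand becomes Qd = 395 − 2(P − 15).
Solving gives Q = 291 with buyers paying $52 and sellers receiving $67 (the $15 wedge).
Quantity rises by |ΔQ| = |273 − 291| = 18.
DWL = ½ · t · |ΔQ| = ½ · 15 · 18 = $135.

Deadweight loss = $135 million.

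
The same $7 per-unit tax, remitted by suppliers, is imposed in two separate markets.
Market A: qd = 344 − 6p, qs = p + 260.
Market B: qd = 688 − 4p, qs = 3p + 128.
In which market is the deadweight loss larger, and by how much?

Market A: pre-tax p* = $12, q* = 272; post-tax q = 266; deadweight loss = $21.
Market B: pre-tax p* = $80, q* = 368; post-tax q = 356; deadweight loss = $42.
Difference: $21 vs $42 → market B is larger by $21.

Market B, by $21.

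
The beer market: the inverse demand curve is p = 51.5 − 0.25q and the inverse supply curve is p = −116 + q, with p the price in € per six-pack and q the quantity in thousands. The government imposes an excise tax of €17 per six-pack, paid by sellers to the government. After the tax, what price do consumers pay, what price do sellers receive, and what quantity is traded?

Consumers pay €21.4; sellers receive €4.4; quantity = 120.4.

Rewrite in direct form: qd = 206 − 4p and qs = p + 116.
Without the tax, 206 − 4p = p + 116 gives 5p = 90, so p* = €18 and q* = 134.
With the tax collected from sellers, supply shifts: qs = (p − 17) + 116.
Solving gives q = 120.4 with consumers paying €21.4 and sellers receiving €4.4 (the €17 wedge).
The less price-elastic side of the market bears the larger share of a per-unit tax.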